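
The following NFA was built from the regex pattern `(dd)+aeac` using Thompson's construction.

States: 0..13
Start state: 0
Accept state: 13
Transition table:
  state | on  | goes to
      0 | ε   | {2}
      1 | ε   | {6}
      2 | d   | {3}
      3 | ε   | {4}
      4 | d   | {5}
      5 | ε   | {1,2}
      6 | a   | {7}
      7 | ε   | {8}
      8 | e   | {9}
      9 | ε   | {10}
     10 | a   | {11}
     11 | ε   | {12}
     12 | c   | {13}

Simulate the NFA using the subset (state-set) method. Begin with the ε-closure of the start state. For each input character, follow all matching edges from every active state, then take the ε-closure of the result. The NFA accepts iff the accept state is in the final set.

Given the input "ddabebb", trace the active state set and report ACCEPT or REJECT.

Answer: REJECT

Steps:
initial (ε-close {0}): {0,2}
'd' @ 1: {3,4}
'd' @ 2: {1,2,5,6}
'a' @ 3: {7,8}
'b' @ 4: {}  — state set empty
rest 'ebb' ignored (set empty)
end set {} — state 13 not in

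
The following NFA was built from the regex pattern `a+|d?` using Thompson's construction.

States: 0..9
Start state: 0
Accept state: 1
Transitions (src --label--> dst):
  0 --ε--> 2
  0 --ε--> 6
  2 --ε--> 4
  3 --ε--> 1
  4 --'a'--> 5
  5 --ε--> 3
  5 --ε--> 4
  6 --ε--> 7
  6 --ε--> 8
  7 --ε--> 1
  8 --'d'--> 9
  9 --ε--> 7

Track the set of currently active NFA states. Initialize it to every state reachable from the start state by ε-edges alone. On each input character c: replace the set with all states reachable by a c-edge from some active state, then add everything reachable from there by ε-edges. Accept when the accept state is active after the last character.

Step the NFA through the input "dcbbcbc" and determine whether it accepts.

Answer: REJECT

Derivation:
initial (ε-close {0}): {0,1,2,4,6,7,8}
'd' @ 1: {1,7,9}  [accepting]
'c' @ 2: {}  — dead — no transitions
rest 'bbcbc' ignored (set empty)
final: {}; accept 1 not in set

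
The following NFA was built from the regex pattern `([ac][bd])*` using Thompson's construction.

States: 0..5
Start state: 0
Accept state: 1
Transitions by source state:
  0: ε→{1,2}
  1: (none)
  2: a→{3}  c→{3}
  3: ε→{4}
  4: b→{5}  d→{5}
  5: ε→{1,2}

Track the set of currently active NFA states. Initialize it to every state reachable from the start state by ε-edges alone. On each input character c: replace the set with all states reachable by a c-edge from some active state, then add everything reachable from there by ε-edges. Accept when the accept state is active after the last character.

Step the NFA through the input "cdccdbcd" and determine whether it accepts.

Answer: REJECT

Steps:
S₀ = ε-closure({0}) = {0,1,2}
'c' @ 1: {3,4}
'd' @ 2: {1,2,5}  [accepting]
'c' @ 3: {3,4}
'c' @ 4: {}  — dead — no transitions
rest 'dbcd' ignored (set empty)
after full input: {}  (accept=1 not in)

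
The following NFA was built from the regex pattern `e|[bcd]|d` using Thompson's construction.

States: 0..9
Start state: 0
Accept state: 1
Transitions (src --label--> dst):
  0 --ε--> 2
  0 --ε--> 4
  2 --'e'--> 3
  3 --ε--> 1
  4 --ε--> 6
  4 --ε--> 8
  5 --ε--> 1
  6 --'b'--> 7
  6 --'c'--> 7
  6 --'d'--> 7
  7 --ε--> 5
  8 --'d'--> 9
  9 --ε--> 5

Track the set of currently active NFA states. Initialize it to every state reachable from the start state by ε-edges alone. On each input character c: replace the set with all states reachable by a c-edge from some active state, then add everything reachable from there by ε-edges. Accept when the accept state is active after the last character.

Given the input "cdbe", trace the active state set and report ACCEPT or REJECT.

Answer: REJECT

Steps:
initial (ε-close {0}): {0,2,4,6,8}
'c' @ 1: {1,5,7}  ✓accept
'd' @ 2: {}  — no active states
rest 'be' ignored (set empty)
end set {} — state 1 not in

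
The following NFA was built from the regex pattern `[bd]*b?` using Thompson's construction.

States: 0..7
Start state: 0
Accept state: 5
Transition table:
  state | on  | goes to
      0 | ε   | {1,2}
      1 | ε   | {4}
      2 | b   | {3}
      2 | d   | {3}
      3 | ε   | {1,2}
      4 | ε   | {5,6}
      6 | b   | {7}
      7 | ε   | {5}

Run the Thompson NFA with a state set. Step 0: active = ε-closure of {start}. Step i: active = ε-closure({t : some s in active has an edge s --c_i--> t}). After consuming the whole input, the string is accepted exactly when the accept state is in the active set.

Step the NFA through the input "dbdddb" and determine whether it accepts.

Answer: ACCEPT

Trace:
start: ε-closure({0}) = {0,1,2,4,5,6}
'd' @ 1: {1,2,3,4,5,6}  [accepting]
'b' @ 2: {1,2,3,4,5,6,7}  [accepting]
'd' @ 3: {1,2,3,4,5,6}  [accepting]
'd' @ 4: {1,2,3,4,5,6}  [accepting]
'd' @ 5: {1,2,3,4,5,6}  [accepting]
'b' @ 6: {1,2,3,4,5,6,7}  [accepting]
end set {1,2,3,4,5,6,7} — state 5 in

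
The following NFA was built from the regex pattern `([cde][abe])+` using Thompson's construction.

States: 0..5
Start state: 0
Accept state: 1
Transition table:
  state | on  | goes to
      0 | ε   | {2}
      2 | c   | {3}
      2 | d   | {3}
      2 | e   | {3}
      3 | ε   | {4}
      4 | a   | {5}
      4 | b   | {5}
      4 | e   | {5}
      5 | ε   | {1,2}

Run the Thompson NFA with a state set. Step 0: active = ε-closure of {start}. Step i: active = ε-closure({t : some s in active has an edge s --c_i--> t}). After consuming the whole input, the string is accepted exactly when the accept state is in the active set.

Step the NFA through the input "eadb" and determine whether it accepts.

start: ε-closure({0}) = {0,2}
'e' @ 1: {3,4}
'a' @ 2: {1,2,5}  [accepting]
'd' @ 3: {3,4}
'b' @ 4: {1,2,5}  [accepting]
final: {1,2,5}; accept 1 in set

Answer: ACCEPT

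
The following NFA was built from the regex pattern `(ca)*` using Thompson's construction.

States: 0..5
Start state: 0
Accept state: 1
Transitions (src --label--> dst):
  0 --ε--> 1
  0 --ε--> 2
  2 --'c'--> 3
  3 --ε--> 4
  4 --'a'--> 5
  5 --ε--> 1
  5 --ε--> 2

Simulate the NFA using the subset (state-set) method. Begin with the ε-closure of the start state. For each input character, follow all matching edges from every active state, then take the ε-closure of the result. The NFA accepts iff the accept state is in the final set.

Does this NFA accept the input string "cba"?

start: ε-closure({0}) = {0,1,2}
'c' @ 1: {3,4}
'b' @ 2: {}  — state set empty
rest 'a' ignored (set empty)
final: {}; accept 1 not in set

Answer: REJECT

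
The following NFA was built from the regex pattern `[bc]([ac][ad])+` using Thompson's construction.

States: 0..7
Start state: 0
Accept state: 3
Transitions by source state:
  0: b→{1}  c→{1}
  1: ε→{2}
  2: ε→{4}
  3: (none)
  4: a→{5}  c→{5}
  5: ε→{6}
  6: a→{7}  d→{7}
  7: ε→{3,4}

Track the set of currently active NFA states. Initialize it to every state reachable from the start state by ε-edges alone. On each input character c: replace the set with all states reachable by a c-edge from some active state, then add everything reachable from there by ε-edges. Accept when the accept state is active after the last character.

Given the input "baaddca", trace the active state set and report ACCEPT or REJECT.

Answer: REJECT

Steps:
start: ε-closure({0}) = {0}
'b' @ 1: {1,2,4}
'a' @ 2: {5,6}
'a' @ 3: {3,4,7}  [accepting]
'd' @ 4: {}  — no active states
rest 'dca' ignored (set empty)
end set {} — state 3 not in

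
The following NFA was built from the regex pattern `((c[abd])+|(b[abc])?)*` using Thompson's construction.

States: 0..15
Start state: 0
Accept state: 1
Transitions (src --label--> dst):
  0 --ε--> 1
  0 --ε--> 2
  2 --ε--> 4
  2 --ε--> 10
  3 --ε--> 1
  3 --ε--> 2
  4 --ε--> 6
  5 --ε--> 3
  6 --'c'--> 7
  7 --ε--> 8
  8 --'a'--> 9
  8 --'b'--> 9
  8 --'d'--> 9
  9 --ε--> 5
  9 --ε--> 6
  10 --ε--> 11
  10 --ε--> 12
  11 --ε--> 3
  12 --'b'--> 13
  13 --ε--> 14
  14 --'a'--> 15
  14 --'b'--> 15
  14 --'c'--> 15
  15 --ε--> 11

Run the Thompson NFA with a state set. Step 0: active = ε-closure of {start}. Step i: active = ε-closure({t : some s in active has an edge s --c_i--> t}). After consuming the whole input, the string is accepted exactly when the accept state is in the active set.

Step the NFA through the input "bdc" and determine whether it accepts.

initial (ε-close {0}): {0,1,2,3,4,6,10,11,12}
'b' @ 1: {13,14}
'd' @ 2: {}  — state set empty
rest 'c' ignored (set empty)
end set {} — state 1 not in

Answer: REJECT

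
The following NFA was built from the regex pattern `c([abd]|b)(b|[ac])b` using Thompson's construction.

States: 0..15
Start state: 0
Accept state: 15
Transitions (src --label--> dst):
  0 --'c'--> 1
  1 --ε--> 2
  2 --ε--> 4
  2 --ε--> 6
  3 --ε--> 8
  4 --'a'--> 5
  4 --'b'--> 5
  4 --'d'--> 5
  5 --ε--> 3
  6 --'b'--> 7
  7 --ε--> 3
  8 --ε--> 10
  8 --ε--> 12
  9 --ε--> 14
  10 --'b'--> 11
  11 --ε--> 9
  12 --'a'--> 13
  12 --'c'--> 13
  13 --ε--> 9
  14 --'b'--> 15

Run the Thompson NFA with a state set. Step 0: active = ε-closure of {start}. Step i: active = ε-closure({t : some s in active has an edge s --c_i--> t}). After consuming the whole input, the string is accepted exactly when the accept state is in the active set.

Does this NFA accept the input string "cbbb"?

Answer: ACCEPT

Steps:
S₀ = ε-closure({0}) = {0}
'c' @ 1: {1,2,4,6}
'b' @ 2: {3,5,7,8,10,12}
'b' @ 3: {9,11,14}
'b' @ 4: {15}  (accept∈set)
final: {15}; accept 15 in set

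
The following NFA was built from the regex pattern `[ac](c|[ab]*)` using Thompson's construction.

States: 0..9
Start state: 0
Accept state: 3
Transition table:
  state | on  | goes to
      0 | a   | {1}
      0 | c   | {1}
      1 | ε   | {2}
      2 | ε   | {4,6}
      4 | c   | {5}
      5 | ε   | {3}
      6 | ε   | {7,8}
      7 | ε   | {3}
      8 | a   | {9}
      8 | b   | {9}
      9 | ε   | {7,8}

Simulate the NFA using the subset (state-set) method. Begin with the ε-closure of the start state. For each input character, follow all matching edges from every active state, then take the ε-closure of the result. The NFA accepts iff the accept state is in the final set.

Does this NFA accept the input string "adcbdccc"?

initial (ε-close {0}): {0}
'a' @ 1: {1,2,3,4,6,7,8}  (accept∈set)
'd' @ 2: {}  — dead — no transitions
rest 'cbdccc' ignored (set empty)
end set {} — state 3 not in

Answer: REJECT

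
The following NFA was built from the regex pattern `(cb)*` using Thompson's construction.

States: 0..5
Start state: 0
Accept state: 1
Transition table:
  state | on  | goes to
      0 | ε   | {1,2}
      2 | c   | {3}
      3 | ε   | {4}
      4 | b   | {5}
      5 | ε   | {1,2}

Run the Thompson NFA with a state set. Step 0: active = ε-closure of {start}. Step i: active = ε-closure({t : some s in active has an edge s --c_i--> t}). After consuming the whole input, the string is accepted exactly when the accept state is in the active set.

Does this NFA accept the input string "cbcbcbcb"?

S₀ = ε-closure({0}) = {0,1,2}
'c' @ 1: {3,4}
'b' @ 2: {1,2,5}  ✓accept
'c' @ 3: {3,4}
'b' @ 4: {1,2,5}  ✓accept
'c' @ 5: {3,4}
'b' @ 6: {1,2,5}  ✓accept
'c' @ 7: {3,4}
'b' @ 8: {1,2,5}  ✓accept
after full input: {1,2,5}  (accept=1 in)

Answer: ACCEPT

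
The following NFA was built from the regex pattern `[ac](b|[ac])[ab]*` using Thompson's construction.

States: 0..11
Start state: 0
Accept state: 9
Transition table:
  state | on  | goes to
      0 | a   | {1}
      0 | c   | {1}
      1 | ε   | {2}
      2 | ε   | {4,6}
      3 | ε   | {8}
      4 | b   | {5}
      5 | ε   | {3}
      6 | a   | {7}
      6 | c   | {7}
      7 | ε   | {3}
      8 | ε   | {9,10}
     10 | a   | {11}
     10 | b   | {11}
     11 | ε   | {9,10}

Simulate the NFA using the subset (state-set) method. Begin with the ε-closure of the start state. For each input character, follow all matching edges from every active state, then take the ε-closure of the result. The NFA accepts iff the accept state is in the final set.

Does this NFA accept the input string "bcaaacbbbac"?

start: ε-closure({0}) = {0}
'b' @ 1: {}  — no active states
rest 'caaacbbbac' ignored (set empty)
after full input: {}  (accept=9 not in)

Answer: REJECT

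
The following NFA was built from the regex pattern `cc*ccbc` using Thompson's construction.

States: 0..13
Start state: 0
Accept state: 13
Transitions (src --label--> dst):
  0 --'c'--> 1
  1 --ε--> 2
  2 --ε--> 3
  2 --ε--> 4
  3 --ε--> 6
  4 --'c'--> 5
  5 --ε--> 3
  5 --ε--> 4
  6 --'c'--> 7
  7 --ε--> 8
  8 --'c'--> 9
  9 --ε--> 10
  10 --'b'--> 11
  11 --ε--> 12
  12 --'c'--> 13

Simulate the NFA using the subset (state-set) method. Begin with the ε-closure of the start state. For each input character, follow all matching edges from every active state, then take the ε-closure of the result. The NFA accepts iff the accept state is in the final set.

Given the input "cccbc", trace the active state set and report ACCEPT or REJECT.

initial (ε-close {0}): {0}
'c' @ 1: {1,2,3,4,6}
'c' @ 2: {3,4,5,6,7,8}
'c' @ 3: {3,4,5,6,7,8,9,10}
'b' @ 4: {11,12}
'c' @ 5: {13}  (accept∈set)
final: {13}; accept 13 in set

Answer: ACCEPT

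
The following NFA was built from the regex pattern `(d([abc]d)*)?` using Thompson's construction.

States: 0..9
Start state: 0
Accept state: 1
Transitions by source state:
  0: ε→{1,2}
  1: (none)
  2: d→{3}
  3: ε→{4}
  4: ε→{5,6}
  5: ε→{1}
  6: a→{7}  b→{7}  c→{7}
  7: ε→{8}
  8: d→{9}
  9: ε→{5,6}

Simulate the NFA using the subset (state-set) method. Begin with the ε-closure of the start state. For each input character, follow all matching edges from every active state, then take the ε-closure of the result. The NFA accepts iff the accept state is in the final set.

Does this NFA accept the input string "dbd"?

start: ε-closure({0}) = {0,1,2}
'd' @ 1: {1,3,4,5,6}  ✓accept
'b' @ 2: {7,8}
'd' @ 3: {1,5,6,9}  ✓accept
final: {1,5,6,9}; accept 1 in set

Answer: ACCEPT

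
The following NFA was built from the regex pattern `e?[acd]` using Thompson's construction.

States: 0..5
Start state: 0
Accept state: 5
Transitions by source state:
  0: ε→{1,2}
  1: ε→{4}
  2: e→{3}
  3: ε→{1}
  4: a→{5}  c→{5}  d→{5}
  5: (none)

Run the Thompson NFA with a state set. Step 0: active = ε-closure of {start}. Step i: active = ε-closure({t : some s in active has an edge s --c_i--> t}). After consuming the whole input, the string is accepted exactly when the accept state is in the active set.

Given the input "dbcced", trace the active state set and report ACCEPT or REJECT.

Answer: REJECT

Steps:
S₀ = ε-closure({0}) = {0,1,2,4}
'd' @ 1: {5}  [accepting]
'b' @ 2: {}  — state set empty
rest 'cced' ignored (set empty)
after full input: {}  (accept=5 not in)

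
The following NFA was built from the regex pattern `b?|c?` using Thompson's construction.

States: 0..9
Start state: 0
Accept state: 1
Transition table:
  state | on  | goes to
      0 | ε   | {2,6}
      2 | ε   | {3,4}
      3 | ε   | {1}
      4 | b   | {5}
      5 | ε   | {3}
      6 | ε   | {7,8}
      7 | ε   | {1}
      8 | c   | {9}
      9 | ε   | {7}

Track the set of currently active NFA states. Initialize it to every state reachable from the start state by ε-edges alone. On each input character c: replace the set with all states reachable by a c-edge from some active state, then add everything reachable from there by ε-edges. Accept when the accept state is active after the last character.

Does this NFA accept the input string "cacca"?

start: ε-closure({0}) = {0,1,2,3,4,6,7,8}
'c' @ 1: {1,7,9}  (accept∈set)
'a' @ 2: {}  — state set empty
rest 'cca' ignored (set empty)
final: {}; accept 1 not in set

Answer: REJECT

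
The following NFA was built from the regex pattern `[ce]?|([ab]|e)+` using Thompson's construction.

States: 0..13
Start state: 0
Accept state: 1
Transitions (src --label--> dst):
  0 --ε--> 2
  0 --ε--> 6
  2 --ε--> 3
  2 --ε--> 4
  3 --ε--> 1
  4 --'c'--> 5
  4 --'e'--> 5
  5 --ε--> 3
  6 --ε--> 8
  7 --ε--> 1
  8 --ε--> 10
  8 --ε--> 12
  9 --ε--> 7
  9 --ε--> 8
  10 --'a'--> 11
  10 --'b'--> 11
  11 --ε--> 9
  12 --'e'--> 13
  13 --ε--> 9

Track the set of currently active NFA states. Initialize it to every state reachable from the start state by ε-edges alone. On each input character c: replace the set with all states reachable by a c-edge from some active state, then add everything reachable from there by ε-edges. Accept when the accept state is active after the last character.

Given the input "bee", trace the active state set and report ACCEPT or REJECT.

Answer: ACCEPT

Derivation:
initial (ε-close {0}): {0,1,2,3,4,6,8,10,12}
'b' @ 1: {1,7,8,9,10,11,12}  ✓accept
'e' @ 2: {1,7,8,9,10,12,13}  ✓accept
'e' @ 3: {1,7,8,9,10,12,13}  ✓accept
after full input: {1,7,8,9,10,12,13}  (accept=1 in)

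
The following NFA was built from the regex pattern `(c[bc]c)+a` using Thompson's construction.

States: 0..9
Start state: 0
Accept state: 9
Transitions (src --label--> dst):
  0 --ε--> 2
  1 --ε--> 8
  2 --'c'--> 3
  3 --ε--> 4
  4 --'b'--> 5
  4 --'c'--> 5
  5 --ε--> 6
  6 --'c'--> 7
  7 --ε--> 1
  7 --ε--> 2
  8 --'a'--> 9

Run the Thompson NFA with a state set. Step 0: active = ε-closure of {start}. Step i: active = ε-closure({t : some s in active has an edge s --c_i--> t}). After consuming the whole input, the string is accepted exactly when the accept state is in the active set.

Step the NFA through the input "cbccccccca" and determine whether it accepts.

Answer: ACCEPT

Steps:
S₀ = ε-closure({0}) = {0,2}
'c' @ 1: {3,4}
'b' @ 2: {5,6}
'c' @ 3: {1,2,7,8}
'c' @ 4: {3,4}
'c' @ 5: {5,6}
'c' @ 6: {1,2,7,8}
'c' @ 7: {3,4}
'c' @ 8: {5,6}
'c' @ 9: {1,2,7,8}
'a' @ 10: {9}  (accept∈set)
final: {9}; accept 9 in set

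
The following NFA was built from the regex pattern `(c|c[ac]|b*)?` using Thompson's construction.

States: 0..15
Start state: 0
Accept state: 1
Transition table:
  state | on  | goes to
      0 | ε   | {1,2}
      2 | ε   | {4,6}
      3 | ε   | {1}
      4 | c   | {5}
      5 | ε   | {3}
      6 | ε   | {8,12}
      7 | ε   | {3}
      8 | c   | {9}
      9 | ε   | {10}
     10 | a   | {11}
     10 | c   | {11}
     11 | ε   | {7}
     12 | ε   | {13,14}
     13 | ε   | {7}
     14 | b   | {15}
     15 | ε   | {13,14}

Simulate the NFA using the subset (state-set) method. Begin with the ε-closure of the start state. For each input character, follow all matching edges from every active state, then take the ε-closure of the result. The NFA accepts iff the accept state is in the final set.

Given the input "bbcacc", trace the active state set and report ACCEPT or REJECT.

S₀ = ε-closure({0}) = {0,1,2,3,4,6,7,8,12,13,14}
'b' @ 1: {1,3,7,13,14,15}  [accepting]
'b' @ 2: {1,3,7,13,14,15}  [accepting]
'c' @ 3: {}  — state set empty
rest 'acc' ignored (set empty)
after full input: {}  (accept=1 not in)

Answer: REJECT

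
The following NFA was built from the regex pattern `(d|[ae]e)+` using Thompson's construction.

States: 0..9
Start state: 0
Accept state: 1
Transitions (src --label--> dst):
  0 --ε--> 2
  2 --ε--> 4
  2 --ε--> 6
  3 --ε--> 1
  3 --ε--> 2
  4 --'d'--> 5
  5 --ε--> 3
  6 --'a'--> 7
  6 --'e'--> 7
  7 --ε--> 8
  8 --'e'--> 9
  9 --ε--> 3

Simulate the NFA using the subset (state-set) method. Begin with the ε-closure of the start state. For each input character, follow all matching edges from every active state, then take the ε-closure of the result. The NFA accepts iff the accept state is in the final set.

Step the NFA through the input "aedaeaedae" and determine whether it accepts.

Answer: ACCEPT

Trace:
start: ε-closure({0}) = {0,2,4,6}
'a' @ 1: {7,8}
'e' @ 2: {1,2,3,4,6,9}  ✓accept
'd' @ 3: {1,2,3,4,5,6}  ✓accept
'a' @ 4: {7,8}
'e' @ 5: {1,2,3,4,6,9}  ✓accept
'a' @ 6: {7,8}
'e' @ 7: {1,2,3,4,6,9}  ✓accept
'd' @ 8: {1,2,3,4,5,6}  ✓accept
'a' @ 9: {7,8}
'e' @ 10: {1,2,3,4,6,9}  ✓accept
end set {1,2,3,4,6,9} — state 1 in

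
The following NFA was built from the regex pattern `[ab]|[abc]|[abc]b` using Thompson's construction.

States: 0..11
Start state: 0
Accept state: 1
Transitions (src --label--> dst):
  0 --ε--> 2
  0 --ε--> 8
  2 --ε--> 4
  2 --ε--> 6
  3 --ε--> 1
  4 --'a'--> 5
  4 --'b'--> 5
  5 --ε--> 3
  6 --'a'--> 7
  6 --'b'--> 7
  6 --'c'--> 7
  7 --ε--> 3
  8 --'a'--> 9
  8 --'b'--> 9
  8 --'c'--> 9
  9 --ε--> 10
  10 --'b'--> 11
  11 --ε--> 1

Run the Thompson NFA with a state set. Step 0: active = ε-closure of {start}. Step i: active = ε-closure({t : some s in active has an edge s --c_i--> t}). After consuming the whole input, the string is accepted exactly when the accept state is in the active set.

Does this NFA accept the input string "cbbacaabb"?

Answer: REJECT

Steps:
start: ε-closure({0}) = {0,2,4,6,8}
'c' @ 1: {1,3,7,9,10}  (accept∈set)
'b' @ 2: {1,11}  (accept∈set)
'b' @ 3: {}  — no active states
rest 'acaabb' ignored (set empty)
final: {}; accept 1 not in set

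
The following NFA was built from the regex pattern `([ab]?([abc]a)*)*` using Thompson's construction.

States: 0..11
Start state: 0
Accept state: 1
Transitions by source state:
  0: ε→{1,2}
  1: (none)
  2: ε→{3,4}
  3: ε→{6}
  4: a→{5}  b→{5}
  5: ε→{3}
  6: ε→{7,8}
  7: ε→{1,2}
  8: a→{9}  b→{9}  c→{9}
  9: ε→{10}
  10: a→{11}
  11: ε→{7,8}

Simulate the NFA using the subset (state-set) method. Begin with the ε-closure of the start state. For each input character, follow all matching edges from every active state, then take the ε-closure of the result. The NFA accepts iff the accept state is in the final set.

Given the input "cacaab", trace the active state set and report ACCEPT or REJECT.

S₀ = ε-closure({0}) = {0,1,2,3,4,6,7,8}
'c' @ 1: {9,10}
'a' @ 2: {1,2,3,4,6,7,8,11}  ✓accept
'c' @ 3: {9,10}
'a' @ 4: {1,2,3,4,6,7,8,11}  ✓accept
'a' @ 5: {1,2,3,4,5,6,7,8,9,10}  ✓accept
'b' @ 6: {1,2,3,4,5,6,7,8,9,10}  ✓accept
end set {1,2,3,4,5,6,7,8,9,10} — state 1 in

Answer: ACCEPT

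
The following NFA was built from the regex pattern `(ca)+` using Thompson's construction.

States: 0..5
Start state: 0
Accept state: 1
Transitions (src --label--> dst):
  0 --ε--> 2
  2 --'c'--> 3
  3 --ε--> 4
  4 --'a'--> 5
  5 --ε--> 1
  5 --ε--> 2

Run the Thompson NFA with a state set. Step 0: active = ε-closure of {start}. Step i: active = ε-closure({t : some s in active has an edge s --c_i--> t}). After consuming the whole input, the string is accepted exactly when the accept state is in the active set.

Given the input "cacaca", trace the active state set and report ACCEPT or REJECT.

start: ε-closure({0}) = {0,2}
'c' @ 1: {3,4}
'a' @ 2: {1,2,5}  (accept∈set)
'c' @ 3: {3,4}
'a' @ 4: {1,2,5}  (accept∈set)
'c' @ 5: {3,4}
'a' @ 6: {1,2,5}  (accept∈set)
end set {1,2,5} — state 1 in

Answer: ACCEPT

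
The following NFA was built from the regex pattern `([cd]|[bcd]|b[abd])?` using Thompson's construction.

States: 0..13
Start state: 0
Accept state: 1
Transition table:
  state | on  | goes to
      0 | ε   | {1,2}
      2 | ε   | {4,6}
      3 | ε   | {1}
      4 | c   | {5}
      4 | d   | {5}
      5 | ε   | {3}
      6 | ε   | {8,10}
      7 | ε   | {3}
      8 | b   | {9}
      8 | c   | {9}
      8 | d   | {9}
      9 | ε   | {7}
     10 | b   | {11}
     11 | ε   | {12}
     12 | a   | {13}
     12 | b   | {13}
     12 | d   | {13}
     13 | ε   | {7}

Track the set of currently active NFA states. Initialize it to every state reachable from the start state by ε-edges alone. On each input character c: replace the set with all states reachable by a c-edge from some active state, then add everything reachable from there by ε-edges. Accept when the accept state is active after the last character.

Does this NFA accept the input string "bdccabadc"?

S₀ = ε-closure({0}) = {0,1,2,4,6,8,10}
'b' @ 1: {1,3,7,9,11,12}  [accepting]
'd' @ 2: {1,3,7,13}  [accepting]
'c' @ 3: {}  — no active states
rest 'cabadc' ignored (set empty)
after full input: {}  (accept=1 not in)

Answer: REJECT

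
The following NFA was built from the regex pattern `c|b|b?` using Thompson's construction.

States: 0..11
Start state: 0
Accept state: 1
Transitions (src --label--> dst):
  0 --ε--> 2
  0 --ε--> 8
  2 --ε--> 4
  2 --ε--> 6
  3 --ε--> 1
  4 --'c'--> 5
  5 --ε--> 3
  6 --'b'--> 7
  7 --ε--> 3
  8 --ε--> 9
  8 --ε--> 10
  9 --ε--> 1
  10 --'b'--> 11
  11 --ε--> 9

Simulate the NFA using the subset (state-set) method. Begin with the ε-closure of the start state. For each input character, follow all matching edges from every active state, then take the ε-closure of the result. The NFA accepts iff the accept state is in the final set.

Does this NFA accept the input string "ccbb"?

initial (ε-close {0}): {0,1,2,4,6,8,9,10}
'c' @ 1: {1,3,5}  (accept∈set)
'c' @ 2: {}  — no active states
rest 'bb' ignored (set empty)
after full input: {}  (accept=1 not in)

Answer: REJECT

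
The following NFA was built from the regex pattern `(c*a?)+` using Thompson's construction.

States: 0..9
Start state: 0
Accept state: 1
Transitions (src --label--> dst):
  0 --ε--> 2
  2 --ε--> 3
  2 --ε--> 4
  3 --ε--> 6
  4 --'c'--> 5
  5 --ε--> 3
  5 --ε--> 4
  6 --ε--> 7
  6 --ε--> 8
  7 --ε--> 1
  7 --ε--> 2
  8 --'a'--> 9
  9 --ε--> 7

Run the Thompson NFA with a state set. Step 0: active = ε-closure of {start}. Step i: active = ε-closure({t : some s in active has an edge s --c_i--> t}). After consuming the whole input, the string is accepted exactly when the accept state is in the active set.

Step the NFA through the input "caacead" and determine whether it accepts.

S₀ = ε-closure({0}) = {0,1,2,3,4,6,7,8}
'c' @ 1: {1,2,3,4,5,6,7,8}  (accept∈set)
'a' @ 2: {1,2,3,4,6,7,8,9}  (accept∈set)
'a' @ 3: {1,2,3,4,6,7,8,9}  (accept∈set)
'c' @ 4: {1,2,3,4,5,6,7,8}  (accept∈set)
'e' @ 5: {}  — state set empty
rest 'ad' ignored (set empty)
end set {} — state 1 not in

Answer: REJECT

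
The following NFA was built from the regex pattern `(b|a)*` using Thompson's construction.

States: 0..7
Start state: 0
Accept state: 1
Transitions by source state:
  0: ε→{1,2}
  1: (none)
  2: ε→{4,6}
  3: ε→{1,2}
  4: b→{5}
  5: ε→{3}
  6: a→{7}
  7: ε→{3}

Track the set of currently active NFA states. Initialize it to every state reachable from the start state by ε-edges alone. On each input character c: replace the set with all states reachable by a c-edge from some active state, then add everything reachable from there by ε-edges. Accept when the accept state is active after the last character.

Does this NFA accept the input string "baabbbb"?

Answer: ACCEPT

Trace:
S₀ = ε-closure({0}) = {0,1,2,4,6}
'b' @ 1: {1,2,3,4,5,6}  (accept∈set)
'a' @ 2: {1,2,3,4,6,7}  (accept∈set)
'a' @ 3: {1,2,3,4,6,7}  (accept∈set)
'b' @ 4: {1,2,3,4,5,6}  (accept∈set)
'b' @ 5: {1,2,3,4,5,6}  (accept∈set)
'b' @ 6: {1,2,3,4,5,6}  (accept∈set)
'b' @ 7: {1,2,3,4,5,6}  (accept∈set)
end set {1,2,3,4,5,6} — state 1 in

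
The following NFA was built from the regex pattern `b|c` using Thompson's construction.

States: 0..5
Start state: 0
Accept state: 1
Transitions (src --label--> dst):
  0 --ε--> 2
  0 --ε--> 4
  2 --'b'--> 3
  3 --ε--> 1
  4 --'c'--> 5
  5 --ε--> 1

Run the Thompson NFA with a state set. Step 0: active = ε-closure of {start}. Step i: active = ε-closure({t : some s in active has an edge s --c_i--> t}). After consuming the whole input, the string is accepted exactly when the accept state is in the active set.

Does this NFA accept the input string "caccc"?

start: ε-closure({0}) = {0,2,4}
'c' @ 1: {1,5}  ✓accept
'a' @ 2: {}  — dead — no transitions
rest 'ccc' ignored (set empty)
final: {}; accept 1 not in set

Answer: REJECT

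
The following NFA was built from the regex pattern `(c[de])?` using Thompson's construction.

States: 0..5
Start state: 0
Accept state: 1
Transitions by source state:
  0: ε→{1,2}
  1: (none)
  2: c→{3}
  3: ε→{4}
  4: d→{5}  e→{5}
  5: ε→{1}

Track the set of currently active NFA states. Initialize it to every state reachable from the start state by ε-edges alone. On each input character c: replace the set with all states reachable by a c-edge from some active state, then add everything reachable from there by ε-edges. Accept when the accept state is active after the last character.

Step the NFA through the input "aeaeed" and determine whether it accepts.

S₀ = ε-closure({0}) = {0,1,2}
'a' @ 1: {}  — dead — no transitions
rest 'eaeed' ignored (set empty)
final: {}; accept 1 not in set

Answer: REJECT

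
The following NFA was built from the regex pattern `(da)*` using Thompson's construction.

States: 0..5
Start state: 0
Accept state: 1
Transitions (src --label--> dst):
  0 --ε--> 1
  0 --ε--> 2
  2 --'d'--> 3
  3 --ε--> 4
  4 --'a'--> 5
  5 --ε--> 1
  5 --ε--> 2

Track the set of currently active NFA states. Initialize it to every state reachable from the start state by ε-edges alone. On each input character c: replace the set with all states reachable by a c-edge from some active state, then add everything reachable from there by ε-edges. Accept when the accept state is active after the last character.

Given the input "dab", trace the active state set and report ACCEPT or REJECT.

S₀ = ε-closure({0}) = {0,1,2}
'd' @ 1: {3,4}
'a' @ 2: {1,2,5}  ✓accept
'b' @ 3: {}  — dead — no transitions
after full input: {}  (accept=1 not in)

Answer: REJECT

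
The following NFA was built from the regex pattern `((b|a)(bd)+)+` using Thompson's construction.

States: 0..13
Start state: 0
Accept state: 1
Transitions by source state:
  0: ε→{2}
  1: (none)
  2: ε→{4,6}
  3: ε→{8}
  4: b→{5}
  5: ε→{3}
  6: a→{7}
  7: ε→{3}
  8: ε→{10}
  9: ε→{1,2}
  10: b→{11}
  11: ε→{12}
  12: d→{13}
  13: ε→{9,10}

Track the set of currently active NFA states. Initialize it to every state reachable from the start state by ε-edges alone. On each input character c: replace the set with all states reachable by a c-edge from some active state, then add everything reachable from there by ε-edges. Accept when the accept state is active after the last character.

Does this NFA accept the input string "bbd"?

Answer: ACCEPT

Trace:
start: ε-closure({0}) = {0,2,4,6}
'b' @ 1: {3,5,8,10}
'b' @ 2: {11,12}
'd' @ 3: {1,2,4,6,9,10,13}  (accept∈set)
after full input: {1,2,4,6,9,10,13}  (accept=1 in)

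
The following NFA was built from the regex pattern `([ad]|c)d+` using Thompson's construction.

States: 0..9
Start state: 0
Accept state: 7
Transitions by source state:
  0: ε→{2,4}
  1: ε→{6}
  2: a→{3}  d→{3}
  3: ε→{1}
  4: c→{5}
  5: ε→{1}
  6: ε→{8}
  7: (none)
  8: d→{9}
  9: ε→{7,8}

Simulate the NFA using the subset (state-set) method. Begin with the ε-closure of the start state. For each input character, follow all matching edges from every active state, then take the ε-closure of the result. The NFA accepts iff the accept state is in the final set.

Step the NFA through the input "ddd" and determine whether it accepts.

start: ε-closure({0}) = {0,2,4}
'd' @ 1: {1,3,6,8}
'd' @ 2: {7,8,9}  (accept∈set)
'd' @ 3: {7,8,9}  (accept∈set)
final: {7,8,9}; accept 7 in set

Answer: ACCEPT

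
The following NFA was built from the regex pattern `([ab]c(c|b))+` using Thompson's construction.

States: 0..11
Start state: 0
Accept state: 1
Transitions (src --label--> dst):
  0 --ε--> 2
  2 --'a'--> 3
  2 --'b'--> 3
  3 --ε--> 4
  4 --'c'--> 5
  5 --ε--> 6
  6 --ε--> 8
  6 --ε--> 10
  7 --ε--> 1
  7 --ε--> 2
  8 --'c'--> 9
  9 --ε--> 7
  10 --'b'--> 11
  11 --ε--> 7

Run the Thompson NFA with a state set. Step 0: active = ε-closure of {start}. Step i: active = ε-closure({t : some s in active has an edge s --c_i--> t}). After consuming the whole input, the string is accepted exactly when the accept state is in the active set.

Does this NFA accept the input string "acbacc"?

start: ε-closure({0}) = {0,2}
'a' @ 1: {3,4}
'c' @ 2: {5,6,8,10}
'b' @ 3: {1,2,7,11}  [accepting]
'a' @ 4: {3,4}
'c' @ 5: {5,6,8,10}
'c' @ 6: {1,2,7,9}  [accepting]
after full input: {1,2,7,9}  (accept=1 in)

Answer: ACCEPT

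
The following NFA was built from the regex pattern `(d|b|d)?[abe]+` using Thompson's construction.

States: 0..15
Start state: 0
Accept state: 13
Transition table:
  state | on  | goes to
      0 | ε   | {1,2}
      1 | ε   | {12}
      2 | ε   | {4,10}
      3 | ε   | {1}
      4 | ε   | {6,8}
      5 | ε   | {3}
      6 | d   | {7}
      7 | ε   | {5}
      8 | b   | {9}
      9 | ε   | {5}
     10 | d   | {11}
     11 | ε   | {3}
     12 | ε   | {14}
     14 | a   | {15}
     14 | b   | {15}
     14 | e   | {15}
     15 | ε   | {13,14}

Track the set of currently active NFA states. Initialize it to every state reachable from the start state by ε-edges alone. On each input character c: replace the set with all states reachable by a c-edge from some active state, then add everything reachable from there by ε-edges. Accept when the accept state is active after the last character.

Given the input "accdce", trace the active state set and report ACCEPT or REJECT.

Answer: REJECT

Trace:
start: ε-closure({0}) = {0,1,2,4,6,8,10,12,14}
'a' @ 1: {13,14,15}  [accepting]
'c' @ 2: {}  — no active states
rest 'cdce' ignored (set empty)
after full input: {}  (accept=13 not in)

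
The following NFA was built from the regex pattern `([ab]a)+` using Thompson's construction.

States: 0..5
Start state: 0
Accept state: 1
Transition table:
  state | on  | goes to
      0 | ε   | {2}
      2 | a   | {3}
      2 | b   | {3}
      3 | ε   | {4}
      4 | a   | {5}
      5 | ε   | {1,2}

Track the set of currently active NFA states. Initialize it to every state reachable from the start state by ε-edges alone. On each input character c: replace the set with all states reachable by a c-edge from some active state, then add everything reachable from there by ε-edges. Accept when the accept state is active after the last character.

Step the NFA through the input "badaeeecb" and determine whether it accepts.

Answer: REJECT

Trace:
S₀ = ε-closure({0}) = {0,2}
'b' @ 1: {3,4}
'a' @ 2: {1,2,5}  (accept∈set)
'd' @ 3: {}  — dead — no transitions
rest 'aeeecb' ignored (set empty)
final: {}; accept 1 not in set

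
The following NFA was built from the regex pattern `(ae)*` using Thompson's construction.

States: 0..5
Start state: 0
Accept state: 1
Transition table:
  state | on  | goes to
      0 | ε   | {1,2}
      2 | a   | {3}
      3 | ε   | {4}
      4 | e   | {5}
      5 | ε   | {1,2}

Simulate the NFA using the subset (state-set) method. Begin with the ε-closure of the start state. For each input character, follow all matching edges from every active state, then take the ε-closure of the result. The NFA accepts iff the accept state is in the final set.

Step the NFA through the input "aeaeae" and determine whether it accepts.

Answer: ACCEPT

Derivation:
initial (ε-close {0}): {0,1,2}
'a' @ 1: {3,4}
'e' @ 2: {1,2,5}  [accepting]
'a' @ 3: {3,4}
'e' @ 4: {1,2,5}  [accepting]
'a' @ 5: {3,4}
'e' @ 6: {1,2,5}  [accepting]
end set {1,2,5} — state 1 in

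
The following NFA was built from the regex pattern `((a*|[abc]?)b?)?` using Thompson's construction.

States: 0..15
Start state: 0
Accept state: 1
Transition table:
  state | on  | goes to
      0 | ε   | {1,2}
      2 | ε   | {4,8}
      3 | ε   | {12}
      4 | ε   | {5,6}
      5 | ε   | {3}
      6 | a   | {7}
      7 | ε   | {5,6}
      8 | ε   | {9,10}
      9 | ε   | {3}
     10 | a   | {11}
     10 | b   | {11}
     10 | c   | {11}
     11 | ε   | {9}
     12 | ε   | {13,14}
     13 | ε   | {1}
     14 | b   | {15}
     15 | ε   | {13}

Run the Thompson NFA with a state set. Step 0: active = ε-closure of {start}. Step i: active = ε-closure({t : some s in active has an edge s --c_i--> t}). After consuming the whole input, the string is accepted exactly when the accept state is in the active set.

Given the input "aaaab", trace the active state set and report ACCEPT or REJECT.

Answer: ACCEPT

Steps:
S₀ = ε-closure({0}) = {0,1,2,3,4,5,6,8,9,10,12,13,14}
'a' @ 1: {1,3,5,6,7,9,11,12,13,14}  [accepting]
'a' @ 2: {1,3,5,6,7,12,13,14}  [accepting]
'a' @ 3: {1,3,5,6,7,12,13,14}  [accepting]
'a' @ 4: {1,3,5,6,7,12,13,14}  [accepting]
'b' @ 5: {1,13,15}  [accepting]
final: {1,13,15}; accept 1 in set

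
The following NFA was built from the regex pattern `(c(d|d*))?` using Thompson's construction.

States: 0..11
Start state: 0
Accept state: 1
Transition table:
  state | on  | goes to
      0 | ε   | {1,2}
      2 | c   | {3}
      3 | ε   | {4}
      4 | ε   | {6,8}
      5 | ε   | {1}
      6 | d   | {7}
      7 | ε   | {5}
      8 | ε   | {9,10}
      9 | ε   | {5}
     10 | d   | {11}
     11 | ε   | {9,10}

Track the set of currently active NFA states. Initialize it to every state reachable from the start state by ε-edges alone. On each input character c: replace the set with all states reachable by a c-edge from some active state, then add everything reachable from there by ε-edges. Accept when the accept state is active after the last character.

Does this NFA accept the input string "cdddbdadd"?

Answer: REJECT

Trace:
S₀ = ε-closure({0}) = {0,1,2}
'c' @ 1: {1,3,4,5,6,8,9,10}  [accepting]
'd' @ 2: {1,5,7,9,10,11}  [accepting]
'd' @ 3: {1,5,9,10,11}  [accepting]
'd' @ 4: {1,5,9,10,11}  [accepting]
'b' @ 5: {}  — state set empty
rest 'dadd' ignored (set empty)
after full input: {}  (accept=1 not in)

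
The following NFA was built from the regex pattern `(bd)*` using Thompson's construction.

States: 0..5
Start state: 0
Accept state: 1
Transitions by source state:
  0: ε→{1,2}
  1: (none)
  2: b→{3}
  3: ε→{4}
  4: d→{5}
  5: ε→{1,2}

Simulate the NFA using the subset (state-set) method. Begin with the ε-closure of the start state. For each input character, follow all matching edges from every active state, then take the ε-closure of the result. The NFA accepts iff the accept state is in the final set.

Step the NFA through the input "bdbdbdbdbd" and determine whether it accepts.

initial (ε-close {0}): {0,1,2}
'b' @ 1: {3,4}
'd' @ 2: {1,2,5}  (accept∈set)
'b' @ 3: {3,4}
'd' @ 4: {1,2,5}  (accept∈set)
'b' @ 5: {3,4}
'd' @ 6: {1,2,5}  (accept∈set)
'b' @ 7: {3,4}
'd' @ 8: {1,2,5}  (accept∈set)
'b' @ 9: {3,4}
'd' @ 10: {1,2,5}  (accept∈set)
end set {1,2,5} — state 1 in

Answer: ACCEPT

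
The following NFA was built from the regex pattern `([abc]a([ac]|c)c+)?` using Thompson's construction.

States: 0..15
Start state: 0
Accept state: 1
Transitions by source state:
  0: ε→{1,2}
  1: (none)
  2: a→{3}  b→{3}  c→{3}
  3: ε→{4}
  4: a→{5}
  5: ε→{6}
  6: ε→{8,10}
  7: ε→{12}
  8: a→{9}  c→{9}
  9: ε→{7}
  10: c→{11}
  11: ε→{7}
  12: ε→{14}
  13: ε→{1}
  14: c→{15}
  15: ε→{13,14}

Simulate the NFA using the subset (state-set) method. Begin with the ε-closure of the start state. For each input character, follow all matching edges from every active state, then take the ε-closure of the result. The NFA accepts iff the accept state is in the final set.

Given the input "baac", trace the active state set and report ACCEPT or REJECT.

Answer: ACCEPT

Steps:
S₀ = ε-closure({0}) = {0,1,2}
'b' @ 1: {3,4}
'a' @ 2: {5,6,8,10}
'a' @ 3: {7,9,12,14}
'c' @ 4: {1,13,14,15}  (accept∈set)
final: {1,13,14,15}; accept 1 in set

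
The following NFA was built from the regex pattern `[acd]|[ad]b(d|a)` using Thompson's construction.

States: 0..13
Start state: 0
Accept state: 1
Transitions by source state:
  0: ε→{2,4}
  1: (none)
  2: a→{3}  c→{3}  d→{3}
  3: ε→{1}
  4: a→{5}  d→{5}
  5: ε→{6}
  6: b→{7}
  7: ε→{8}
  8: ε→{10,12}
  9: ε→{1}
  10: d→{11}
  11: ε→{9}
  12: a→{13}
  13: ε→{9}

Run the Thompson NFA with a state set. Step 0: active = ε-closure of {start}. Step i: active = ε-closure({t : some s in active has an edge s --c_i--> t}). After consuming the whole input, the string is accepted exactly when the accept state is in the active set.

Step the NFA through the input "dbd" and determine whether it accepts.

Answer: ACCEPT

Trace:
start: ε-closure({0}) = {0,2,4}
'd' @ 1: {1,3,5,6}  [accepting]
'b' @ 2: {7,8,10,12}
'd' @ 3: {1,9,11}  [accepting]
end set {1,9,11} — state 1 in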